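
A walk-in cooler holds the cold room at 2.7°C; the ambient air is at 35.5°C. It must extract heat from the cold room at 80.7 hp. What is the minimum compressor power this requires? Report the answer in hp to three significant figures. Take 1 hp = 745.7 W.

In absolute terms T_C = 275.85 K and T_H = 308.65 K, so ΔT = 32.80 K.
COP_Carnot = T_C/ΔT = 275.85/32.80 = 8.410.
Ẇ_min = Q̇/COP_Carnot = 80.70/8.410 = 9.596 hp.

9.60 hp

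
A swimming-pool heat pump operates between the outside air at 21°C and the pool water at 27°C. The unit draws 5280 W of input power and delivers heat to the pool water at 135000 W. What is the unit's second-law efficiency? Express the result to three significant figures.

0.511

COP_actual = Q̇_H/Ẇ = 135000/5280 = 25.57.
In absolute terms T_C = 294.15 K and T_H = 300.15 K, so ΔT = 6.000 K.
COP_Carnot = T_H/ΔT = 300.15/6.000 = 50.03.
η_II = COP_actual/COP_Carnot = 25.57/50.03 = 0.5111.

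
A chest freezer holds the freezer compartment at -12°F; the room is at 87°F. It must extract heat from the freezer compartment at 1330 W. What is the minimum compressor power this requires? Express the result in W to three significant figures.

In absolute terms T_C = 248.71 K and T_H = 303.71 K, so ΔT = 55.00 K.
COP_Carnot = T_C/ΔT = 248.71/55.00 = 4.522.
Ẇ_min = Q̇/COP_Carnot = 1330/4.522 = 294.1 W.

294 W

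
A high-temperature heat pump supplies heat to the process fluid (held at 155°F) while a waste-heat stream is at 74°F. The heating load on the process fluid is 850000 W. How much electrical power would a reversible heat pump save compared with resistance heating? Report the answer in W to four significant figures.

738000 W

In absolute terms T_C = 296.48 K and T_H = 341.48 K, so ΔT = 45.00 K.
COP_Carnot = T_H/ΔT = 341.48/45.00 = 7.589.
Resistance heating needs Ẇ_res = Q̇_H = 850000 W; the reversible heat pump needs only Ẇ_hp = Q̇_H/COP = 112000 W.
Saving = 850000 − 112000 = 738000 W.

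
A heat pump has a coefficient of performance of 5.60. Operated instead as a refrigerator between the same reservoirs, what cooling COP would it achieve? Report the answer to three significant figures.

4.60

Since Q_H = Q_C + W for any cycle, COP_R = Q_C/W = Q_H/W − 1.
COP_R = 5.60 − 1 = 4.60.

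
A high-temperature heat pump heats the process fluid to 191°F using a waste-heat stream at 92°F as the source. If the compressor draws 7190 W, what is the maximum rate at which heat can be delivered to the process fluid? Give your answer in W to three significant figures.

In absolute terms T_C = 306.48 K and T_H = 361.48 K, so ΔT = 55.00 K.
COP_Carnot = T_H/ΔT = 361.48/55.00 = 6.572.
Q̇_max = COP_Carnot × Ẇ = 6.572 × 7190 W = 47260 W.

47300 W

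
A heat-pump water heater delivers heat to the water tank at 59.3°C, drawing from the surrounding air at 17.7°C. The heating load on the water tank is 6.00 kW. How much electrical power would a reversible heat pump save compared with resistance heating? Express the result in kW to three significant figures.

In absolute terms T_C = 290.85 K and T_H = 332.45 K, so ΔT = 41.60 K.
COP_Carnot = T_H/ΔT = 332.45/41.60 = 7.992.
Resistance heating needs Ẇ_res = Q̇_H = 6.000 kW; the reversible heat pump needs only Ẇ_hp = Q̇_H/COP = 0.7508 kW.
Saving = 6.000 − 0.7508 = 5.249 kW.

5.25 kW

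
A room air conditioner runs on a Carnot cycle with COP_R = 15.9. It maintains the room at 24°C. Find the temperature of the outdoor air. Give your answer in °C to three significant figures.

COP_R = T_C/(T_H − T_C) gives T_H − T_C = T_C/COP.
With T_C = 297.15 K, T_H = 297.15 × (1 + 1/15.9) = 315.84 K.
Converting, 315.84 K = 42.69°C.

42.7 °C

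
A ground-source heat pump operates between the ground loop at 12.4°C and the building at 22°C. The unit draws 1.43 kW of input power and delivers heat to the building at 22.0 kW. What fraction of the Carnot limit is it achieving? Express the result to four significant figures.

0.5004

COP_actual = Q̇_H/Ẇ = 22.00/1.430 = 15.38.
In absolute terms T_C = 285.55 K and T_H = 295.15 K, so ΔT = 9.600 K.
COP_Carnot = T_H/ΔT = 295.15/9.600 = 30.74.
η_II = COP_actual/COP_Carnot = 15.38/30.74 = 0.5004.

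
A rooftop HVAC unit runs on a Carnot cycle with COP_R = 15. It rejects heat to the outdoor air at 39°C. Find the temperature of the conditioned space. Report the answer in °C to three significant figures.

19.5 °C

For a Carnot refrigerator COP_R = T_C/(T_H − T_C), so T_C = COP·T_H/(1 + COP).
With T_H = 312.15 K, T_C = 15 × 312.15/16.00 = 292.64 K.
Converting, 292.64 K = 19.49°C.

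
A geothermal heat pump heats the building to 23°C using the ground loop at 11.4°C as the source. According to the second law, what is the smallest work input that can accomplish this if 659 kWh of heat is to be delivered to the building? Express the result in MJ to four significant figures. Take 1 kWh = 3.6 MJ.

In absolute terms T_C = 284.55 K and T_H = 296.15 K, so ΔT = 11.60 K.
The reversible limit is COP_HP = T_H/ΔT = 25.53, so W_min = Q_H/COP = Q_H·ΔT/T_H.
W_min = 659.0 × 11.60/296.15 = 25.81 kWh = 92.93 MJ.

92.93 MJ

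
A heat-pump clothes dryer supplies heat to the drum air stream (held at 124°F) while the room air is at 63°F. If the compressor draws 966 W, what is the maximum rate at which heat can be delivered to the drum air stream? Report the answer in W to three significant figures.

In absolute terms T_C = 290.37 K and T_H = 324.26 K, so ΔT = 33.89 K.
COP_Carnot = T_H/ΔT = 324.26/33.89 = 9.568.
Q̇_max = COP_Carnot × Ẇ = 9.568 × 966.0 W = 9243 W.

9240 W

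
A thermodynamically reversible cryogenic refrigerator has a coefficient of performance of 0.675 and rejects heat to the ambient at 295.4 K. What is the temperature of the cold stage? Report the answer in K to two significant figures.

120 K

For a Carnot refrigerator COP_R = T_C/(T_H − T_C), so T_C = COP·T_H/(1 + COP).
With T_H = 295.40 K, T_C = 0.675 × 295.40/1.675 = 119.04 K.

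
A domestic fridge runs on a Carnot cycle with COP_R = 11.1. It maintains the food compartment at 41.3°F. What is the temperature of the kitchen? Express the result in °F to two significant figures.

COP_R = T_C/(T_H − T_C) gives T_H − T_C = T_C/COP.
With T_C = 278.32 K, T_H = 278.32 × (1 + 1/11.1) = 303.39 K.
Converting, 303.39 K = 86.43°F.

86 °F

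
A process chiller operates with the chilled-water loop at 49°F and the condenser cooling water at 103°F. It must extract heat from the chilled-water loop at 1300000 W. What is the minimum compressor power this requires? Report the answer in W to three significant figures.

138000 W

In absolute terms T_C = 282.59 K and T_H = 312.59 K, so ΔT = 30.00 K.
COP_Carnot = T_C/ΔT = 282.59/30.00 = 9.420.
Ẇ_min = Q̇/COP_Carnot = 1300000/9.420 = 138000 W.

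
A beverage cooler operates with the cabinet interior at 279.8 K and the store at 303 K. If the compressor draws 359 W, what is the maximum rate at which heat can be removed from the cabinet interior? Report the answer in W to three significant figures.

4330 W

The reservoir spacing is ΔT = 303 − 279.8 = 23.20 K.
COP_Carnot = T_C/ΔT = 279.80/23.20 = 12.06.
Q̇_max = COP_Carnot × Ẇ = 12.06 × 359.0 W = 4330 W.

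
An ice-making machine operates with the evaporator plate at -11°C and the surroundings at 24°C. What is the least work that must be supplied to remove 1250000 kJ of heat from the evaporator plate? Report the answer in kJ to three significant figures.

In absolute terms T_C = 262.15 K and T_H = 297.15 K, so ΔT = 35.00 K.
The reversible limit is COP_R = T_C/ΔT = 7.490, so W_min = Q_C/COP = Q_C·ΔT/T_C.
W_min = 1250000 × 35.00/262.15 = 166900 kJ.

167000 kJ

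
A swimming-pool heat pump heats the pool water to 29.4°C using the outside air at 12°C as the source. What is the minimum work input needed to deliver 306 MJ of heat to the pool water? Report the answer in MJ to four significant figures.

In absolute terms T_C = 285.15 K and T_H = 302.55 K, so ΔT = 17.40 K.
The reversible limit is COP_HP = T_H/ΔT = 17.39, so W_min = Q_H/COP = Q_H·ΔT/T_H.
W_min = 306.0 × 17.40/302.55 = 17.60 MJ.

17.60 MJ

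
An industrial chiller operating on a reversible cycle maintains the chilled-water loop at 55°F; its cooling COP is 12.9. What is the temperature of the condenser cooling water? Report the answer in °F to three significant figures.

COP_R = T_C/(T_H − T_C) gives T_H − T_C = T_C/COP.
With T_C = 285.93 K, T_H = 285.93 × (1 + 1/12.9) = 308.09 K.
Converting, 308.09 K = 94.90°F.

94.9 °F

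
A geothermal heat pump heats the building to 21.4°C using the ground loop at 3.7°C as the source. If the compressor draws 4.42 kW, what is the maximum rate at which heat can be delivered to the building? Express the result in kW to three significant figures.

In absolute terms T_C = 276.85 K and T_H = 294.55 K, so ΔT = 17.70 K.
COP_Carnot = T_H/ΔT = 294.55/17.70 = 16.64.
Q̇_max = COP_Carnot × Ẇ = 16.64 × 4.420 kW = 73.55 kW.

73.6 kW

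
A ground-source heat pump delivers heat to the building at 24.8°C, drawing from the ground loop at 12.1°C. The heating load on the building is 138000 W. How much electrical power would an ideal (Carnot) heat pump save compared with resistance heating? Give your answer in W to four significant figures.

132100 W

In absolute terms T_C = 285.25 K and T_H = 297.95 K, so ΔT = 12.70 K.
COP_Carnot = T_H/ΔT = 297.95/12.70 = 23.46.
Resistance heating needs Ẇ_res = Q̇_H = 138000 W; the reversible heat pump needs only Ẇ_hp = Q̇_H/COP = 5882 W.
Saving = 138000 − 5882 = 132100 W.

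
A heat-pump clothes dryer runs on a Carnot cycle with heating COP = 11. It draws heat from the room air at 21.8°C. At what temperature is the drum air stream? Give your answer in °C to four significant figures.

51.30 °C

COP_HP = T_H/(T_H − T_C) rearranges to T_H = COP·T_C/(COP − 1).
With T_C = 294.95 K, T_H = 11 × 294.95/10.00 = 324.44 K.
Converting, 324.44 K = 51.30°C.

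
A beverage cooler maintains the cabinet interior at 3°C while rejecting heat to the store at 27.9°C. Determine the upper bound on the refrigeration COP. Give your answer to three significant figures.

In absolute terms T_C = 276.15 K and T_H = 301.05 K, so ΔT = 24.90 K.
For a reversible cycle, COP_Carnot = T_C/ΔT = 276.15/24.90 = 11.09.

11.1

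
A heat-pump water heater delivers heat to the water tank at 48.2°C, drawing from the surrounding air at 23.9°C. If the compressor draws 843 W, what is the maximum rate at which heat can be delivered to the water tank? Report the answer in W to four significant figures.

In absolute terms T_C = 297.05 K and T_H = 321.35 K, so ΔT = 24.30 K.
COP_Carnot = T_H/ΔT = 321.35/24.30 = 13.22.
Q̇_max = COP_Carnot × Ẇ = 13.22 × 843.0 W = 11150 W.

11150 W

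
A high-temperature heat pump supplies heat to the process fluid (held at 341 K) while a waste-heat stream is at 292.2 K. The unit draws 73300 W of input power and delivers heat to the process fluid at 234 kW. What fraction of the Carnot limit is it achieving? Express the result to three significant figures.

Converting, Q̇_H = 234.0 kW = 234000 W, so COP_actual = Q̇_H/Ẇ = 234000/73300 = 3.192.
The reservoir spacing is ΔT = 341 − 292.2 = 48.80 K.
COP_Carnot = T_H/ΔT = 341.00/48.80 = 6.988.
η_II = COP_actual/COP_Carnot = 3.192/6.988 = 0.4569.

0.457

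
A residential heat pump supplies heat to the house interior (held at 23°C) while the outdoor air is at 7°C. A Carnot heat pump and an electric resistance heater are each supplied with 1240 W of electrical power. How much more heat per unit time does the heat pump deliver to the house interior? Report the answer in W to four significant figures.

In absolute terms T_C = 280.15 K and T_H = 296.15 K, so ΔT = 16.00 K.
COP_Carnot = T_H/ΔT = 296.15/16.00 = 18.51.
The heat pump delivers Q̇_H = COP × Ẇ = 22950 W; the resistance heater delivers Ẇ = 1240 W.
Extra = (COP − 1)·Ẇ = 21710 W.

21710 W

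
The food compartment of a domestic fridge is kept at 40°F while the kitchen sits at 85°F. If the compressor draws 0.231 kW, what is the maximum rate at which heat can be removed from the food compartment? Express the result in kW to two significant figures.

In absolute terms T_C = 277.59 K and T_H = 302.59 K, so ΔT = 25.00 K.
COP_Carnot = T_C/ΔT = 277.59/25.00 = 11.10.
Q̇_max = COP_Carnot × Ẇ = 11.10 × 0.2310 kW = 2.565 kW.

2.6 kW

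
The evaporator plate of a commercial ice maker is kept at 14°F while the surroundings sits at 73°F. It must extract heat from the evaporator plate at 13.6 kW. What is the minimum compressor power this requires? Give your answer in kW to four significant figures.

1.694 kW

In absolute terms T_C = 263.15 K and T_H = 295.93 K, so ΔT = 32.78 K.
COP_Carnot = T_C/ΔT = 263.15/32.78 = 8.028.
Ẇ_min = Q̇/COP_Carnot = 13.60/8.028 = 1.694 kW.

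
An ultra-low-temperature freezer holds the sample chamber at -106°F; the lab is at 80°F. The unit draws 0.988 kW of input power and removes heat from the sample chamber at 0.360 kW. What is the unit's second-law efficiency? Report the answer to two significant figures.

COP_actual = Q̇_C/Ẇ = 0.3600/0.9880 = 0.3644.
In absolute terms T_C = 196.48 K and T_H = 299.82 K, so ΔT = 103.3 K.
COP_Carnot = T_C/ΔT = 196.48/103.3 = 1.901.
η_II = COP_actual/COP_Carnot = 0.3644/1.901 = 0.1916.

0.19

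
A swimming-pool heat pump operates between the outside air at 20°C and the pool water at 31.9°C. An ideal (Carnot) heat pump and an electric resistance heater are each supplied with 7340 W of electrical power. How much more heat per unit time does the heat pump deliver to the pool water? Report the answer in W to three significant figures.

181000 W

In absolute terms T_C = 293.15 K and T_H = 305.05 K, so ΔT = 11.90 K.
COP_Carnot = T_H/ΔT = 305.05/11.90 = 25.63.
The heat pump delivers Q̇_H = COP × Ẇ = 188200 W; the resistance heater delivers Ẇ = 7340 W.
Extra = (COP − 1)·Ẇ = 180800 W.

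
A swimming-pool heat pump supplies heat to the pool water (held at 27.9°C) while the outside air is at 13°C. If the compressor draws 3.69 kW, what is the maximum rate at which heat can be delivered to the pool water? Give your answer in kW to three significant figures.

In absolute terms T_C = 286.15 K and T_H = 301.05 K, so ΔT = 14.90 K.
COP_Carnot = T_H/ΔT = 301.05/14.90 = 20.20.
Q̇_max = COP_Carnot × Ẇ = 20.20 × 3.690 kW = 74.56 kW.

74.6 kW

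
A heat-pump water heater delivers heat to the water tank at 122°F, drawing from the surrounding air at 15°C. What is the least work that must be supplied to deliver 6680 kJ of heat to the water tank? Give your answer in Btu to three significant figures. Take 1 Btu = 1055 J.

In absolute terms T_C = 288.15 K and T_H = 323.15 K, so ΔT = 35.00 K.
The reversible limit is COP_HP = T_H/ΔT = 9.233, so W_min = Q_H/COP = Q_H·ΔT/T_H.
W_min = 6680 × 35.00/323.15 = 723.5 kJ = 685.8 Btu.

686 Btu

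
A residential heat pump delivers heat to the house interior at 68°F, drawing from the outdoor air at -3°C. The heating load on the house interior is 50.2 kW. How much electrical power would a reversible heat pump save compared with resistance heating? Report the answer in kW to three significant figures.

In absolute terms T_C = 270.15 K and T_H = 293.15 K, so ΔT = 23.00 K.
COP_Carnot = T_H/ΔT = 293.15/23.00 = 12.75.
Resistance heating needs Ẇ_res = Q̇_H = 50.20 kW; the reversible heat pump needs only Ẇ_hp = Q̇_H/COP = 3.939 kW.
Saving = 50.20 − 3.939 = 46.26 kW.

46.3 kW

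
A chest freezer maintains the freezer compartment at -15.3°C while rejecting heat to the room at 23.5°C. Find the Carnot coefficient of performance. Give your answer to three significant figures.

6.65

In absolute terms T_C = 257.85 K and T_H = 296.65 K, so ΔT = 38.80 K.
For a reversible cycle, COP_Carnot = T_C/ΔT = 257.85/38.80 = 6.646.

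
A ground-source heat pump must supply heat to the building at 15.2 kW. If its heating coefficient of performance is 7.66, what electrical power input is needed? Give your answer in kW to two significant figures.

2.0 kW

Ẇ = Q̇_H/COP_HP = 15.20/7.66 = 1.984 kW.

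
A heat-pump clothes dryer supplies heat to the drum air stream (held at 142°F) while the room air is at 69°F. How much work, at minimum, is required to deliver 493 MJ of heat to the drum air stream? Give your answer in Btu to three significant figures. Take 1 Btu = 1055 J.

56700 Btu

In absolute terms T_C = 293.71 K and T_H = 334.26 K, so ΔT = 40.56 K.
The reversible limit is COP_HP = T_H/ΔT = 8.242, so W_min = Q_H/COP = Q_H·ΔT/T_H.
W_min = 493.0 × 40.56/334.26 = 59.82 MJ = 56700 Btu.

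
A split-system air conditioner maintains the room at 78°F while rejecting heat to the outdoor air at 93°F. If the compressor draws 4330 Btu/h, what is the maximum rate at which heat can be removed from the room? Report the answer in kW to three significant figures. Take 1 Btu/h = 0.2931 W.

In absolute terms T_C = 298.71 K and T_H = 307.04 K, so ΔT = 8.333 K.
COP_Carnot = T_C/ΔT = 298.71/8.333 = 35.84.
Q̇_max = COP_Carnot × Ẇ = 35.84 × 4330 Btu/h = 155200 Btu/h = 45.49 kW.

45.5 kW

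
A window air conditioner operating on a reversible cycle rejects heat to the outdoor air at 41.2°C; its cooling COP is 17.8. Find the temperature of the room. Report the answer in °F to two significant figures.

76 °F

For a Carnot refrigerator COP_R = T_C/(T_H − T_C), so T_C = COP·T_H/(1 + COP).
With T_H = 314.35 K, T_C = 17.8 × 314.35/18.80 = 297.63 K.
Converting, 297.63 K = 76.06°F.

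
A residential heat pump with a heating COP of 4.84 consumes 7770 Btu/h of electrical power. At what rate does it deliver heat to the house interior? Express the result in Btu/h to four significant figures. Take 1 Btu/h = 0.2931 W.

Q̇_H = COP_HP × Ẇ = 4.84 × 7770 = 37610 Btu/h.

37610 Btu/h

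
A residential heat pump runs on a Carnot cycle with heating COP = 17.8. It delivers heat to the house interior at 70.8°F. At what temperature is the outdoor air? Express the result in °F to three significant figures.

41.0 °F

COP_HP = T_H/(T_H − T_C) gives T_H − T_C = T_H/COP.
With T_H = 294.71 K, T_C = 294.71 × (1 − 1/17.8) = 278.15 K.
Converting, 278.15 K = 41.00°F.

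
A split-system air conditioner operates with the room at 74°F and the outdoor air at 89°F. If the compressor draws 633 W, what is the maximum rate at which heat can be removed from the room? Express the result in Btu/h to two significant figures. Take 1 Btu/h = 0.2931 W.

77000 Btu/h

In absolute terms T_C = 296.48 K and T_H = 304.82 K, so ΔT = 8.333 K.
COP_Carnot = T_C/ΔT = 296.48/8.333 = 35.58.
Q̇_max = COP_Carnot × Ẇ = 35.58 × 633.0 W = 22520 W = 76840 Btu/h.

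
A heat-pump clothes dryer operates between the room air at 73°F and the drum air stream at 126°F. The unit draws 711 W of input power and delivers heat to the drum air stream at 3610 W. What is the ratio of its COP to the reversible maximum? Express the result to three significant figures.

0.459

COP_actual = Q̇_H/Ẇ = 3610/711.0 = 5.077.
In absolute terms T_C = 295.93 K and T_H = 325.37 K, so ΔT = 29.44 K.
COP_Carnot = T_H/ΔT = 325.37/29.44 = 11.05.
η_II = COP_actual/COP_Carnot = 5.077/11.05 = 0.4595.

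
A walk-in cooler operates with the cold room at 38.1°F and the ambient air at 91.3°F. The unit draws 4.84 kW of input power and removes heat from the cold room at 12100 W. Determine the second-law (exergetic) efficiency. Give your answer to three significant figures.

0.267

Converting, Q̇_C = 12100 W = 12.10 kW, so COP_actual = Q̇_C/Ẇ = 12.10/4.840 = 2.500.
In absolute terms T_C = 276.54 K and T_H = 306.09 K, so ΔT = 29.56 K.
COP_Carnot = T_C/ΔT = 276.54/29.56 = 9.357.
η_II = COP_actual/COP_Carnot = 2.500/9.357 = 0.2672.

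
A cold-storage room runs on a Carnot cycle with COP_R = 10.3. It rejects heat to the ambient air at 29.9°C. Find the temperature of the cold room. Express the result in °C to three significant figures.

3.08 °C

For a Carnot refrigerator COP_R = T_C/(T_H − T_C), so T_C = COP·T_H/(1 + COP).
With T_H = 303.05 K, T_C = 10.3 × 303.05/11.30 = 276.23 K.
Converting, 276.23 K = 3.08°C.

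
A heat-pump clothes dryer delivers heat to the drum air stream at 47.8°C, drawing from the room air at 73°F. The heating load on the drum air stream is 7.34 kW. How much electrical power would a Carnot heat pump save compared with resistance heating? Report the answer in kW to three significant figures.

In absolute terms T_C = 295.93 K and T_H = 320.95 K, so ΔT = 25.02 K.
COP_Carnot = T_H/ΔT = 320.95/25.02 = 12.83.
Resistance heating needs Ẇ_res = Q̇_H = 7.340 kW; the reversible heat pump needs only Ẇ_hp = Q̇_H/COP = 0.5722 kW.
Saving = 7.340 − 0.5722 = 6.768 kW.

6.77 kW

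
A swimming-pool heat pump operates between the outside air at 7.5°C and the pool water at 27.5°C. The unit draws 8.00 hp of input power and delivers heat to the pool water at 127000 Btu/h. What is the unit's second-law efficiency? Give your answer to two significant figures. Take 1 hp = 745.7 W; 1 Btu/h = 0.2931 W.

Converting, Q̇_H = 127000 Btu/h = 49.92 hp, so COP_actual = Q̇_H/Ẇ = 49.92/8.000 = 6.240.
In absolute terms T_C = 280.65 K and T_H = 300.65 K, so ΔT = 20.00 K.
COP_Carnot = T_H/ΔT = 300.65/20.00 = 15.03.
η_II = COP_actual/COP_Carnot = 6.240/15.03 = 0.4151.

0.42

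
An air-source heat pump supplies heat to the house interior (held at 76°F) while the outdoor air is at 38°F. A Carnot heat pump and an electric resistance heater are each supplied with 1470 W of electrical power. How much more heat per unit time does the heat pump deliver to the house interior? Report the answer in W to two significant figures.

In absolute terms T_C = 276.48 K and T_H = 297.59 K, so ΔT = 21.11 K.
COP_Carnot = T_H/ΔT = 297.59/21.11 = 14.10.
The heat pump delivers Q̇_H = COP × Ẇ = 20720 W; the resistance heater delivers Ẇ = 1470 W.
Extra = (COP − 1)·Ẇ = 19250 W.

19000 W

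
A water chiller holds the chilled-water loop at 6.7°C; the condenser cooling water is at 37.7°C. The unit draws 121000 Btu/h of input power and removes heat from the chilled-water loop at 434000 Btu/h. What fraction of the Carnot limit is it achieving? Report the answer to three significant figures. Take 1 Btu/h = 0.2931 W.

0.397

COP_actual = Q̇_C/Ẇ = 434000/121000 = 3.587.
In absolute terms T_C = 279.85 K and T_H = 310.85 K, so ΔT = 31.00 K.
COP_Carnot = T_C/ΔT = 279.85/31.00 = 9.027.
η_II = COP_actual/COP_Carnot = 3.587/9.027 = 0.3973.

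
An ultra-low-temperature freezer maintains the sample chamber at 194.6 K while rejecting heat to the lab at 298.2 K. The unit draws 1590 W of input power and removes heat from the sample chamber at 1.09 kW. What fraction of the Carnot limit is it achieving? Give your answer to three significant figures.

Converting, Q̇_C = 1.090 kW = 1090 W, so COP_actual = Q̇_C/Ẇ = 1090/1590 = 0.6855.
The reservoir spacing is ΔT = 298.2 − 194.6 = 103.6 K.
COP_Carnot = T_C/ΔT = 194.60/103.6 = 1.878.
η_II = COP_actual/COP_Carnot = 0.6855/1.878 = 0.3650.

0.365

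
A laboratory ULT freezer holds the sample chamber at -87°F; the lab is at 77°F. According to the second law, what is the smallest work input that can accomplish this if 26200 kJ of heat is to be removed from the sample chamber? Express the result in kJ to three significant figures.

In absolute terms T_C = 207.04 K and T_H = 298.15 K, so ΔT = 91.11 K.
The reversible limit is COP_R = T_C/ΔT = 2.272, so W_min = Q_C/COP = Q_C·ΔT/T_C.
W_min = 26200 × 91.11/207.04 = 11530 kJ.

11500 kJ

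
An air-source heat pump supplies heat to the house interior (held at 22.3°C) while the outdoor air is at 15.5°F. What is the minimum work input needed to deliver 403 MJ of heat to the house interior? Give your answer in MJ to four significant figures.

In absolute terms T_C = 263.98 K and T_H = 295.45 K, so ΔT = 31.47 K.
The reversible limit is COP_HP = T_H/ΔT = 9.389, so W_min = Q_H/COP = Q_H·ΔT/T_H.
W_min = 403.0 × 31.47/295.45 = 42.92 MJ.

42.92 MJ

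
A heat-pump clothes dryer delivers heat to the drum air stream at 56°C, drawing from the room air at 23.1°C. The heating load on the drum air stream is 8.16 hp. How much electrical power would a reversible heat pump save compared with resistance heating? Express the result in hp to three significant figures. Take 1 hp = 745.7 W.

7.34 hp

In absolute terms T_C = 296.25 K and T_H = 329.15 K, so ΔT = 32.90 K.
COP_Carnot = T_H/ΔT = 329.15/32.90 = 10.00.
Resistance heating needs Ẇ_res = Q̇_H = 8.160 hp; the reversible heat pump needs only Ẇ_hp = Q̇_H/COP = 0.8156 hp.
Saving = 8.160 − 0.8156 = 7.344 hp.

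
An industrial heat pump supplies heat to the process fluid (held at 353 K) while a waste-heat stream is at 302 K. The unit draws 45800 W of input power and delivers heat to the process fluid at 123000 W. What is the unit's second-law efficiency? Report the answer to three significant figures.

0.388

COP_actual = Q̇_H/Ẇ = 123000/45800 = 2.686.
The reservoir spacing is ΔT = 353 − 302 = 51.00 K.
COP_Carnot = T_H/ΔT = 353.00/51.00 = 6.922.
η_II = COP_actual/COP_Carnot = 2.686/6.922 = 0.3880.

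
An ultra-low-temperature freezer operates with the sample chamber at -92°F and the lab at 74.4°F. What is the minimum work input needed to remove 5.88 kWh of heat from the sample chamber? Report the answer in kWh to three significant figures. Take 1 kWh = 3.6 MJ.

In absolute terms T_C = 204.26 K and T_H = 296.71 K, so ΔT = 92.44 K.
The reversible limit is COP_R = T_C/ΔT = 2.210, so W_min = Q_C/COP = Q_C·ΔT/T_C.
W_min = 5.880 × 92.44/204.26 = 2.661 kWh.

2.66 kWh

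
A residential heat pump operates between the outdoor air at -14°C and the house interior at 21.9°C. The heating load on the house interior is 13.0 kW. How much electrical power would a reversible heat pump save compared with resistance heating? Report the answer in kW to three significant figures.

In absolute terms T_C = 259.15 K and T_H = 295.05 K, so ΔT = 35.90 K.
COP_Carnot = T_H/ΔT = 295.05/35.90 = 8.219.
Resistance heating needs Ẇ_res = Q̇_H = 13.00 kW; the reversible heat pump needs only Ẇ_hp = Q̇_H/COP = 1.582 kW.
Saving = 13.00 − 1.582 = 11.42 kW.

11.4 kW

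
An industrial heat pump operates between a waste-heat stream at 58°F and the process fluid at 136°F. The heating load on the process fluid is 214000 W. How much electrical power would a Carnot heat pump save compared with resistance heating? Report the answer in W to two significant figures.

In absolute terms T_C = 287.59 K and T_H = 330.93 K, so ΔT = 43.33 K.
COP_Carnot = T_H/ΔT = 330.93/43.33 = 7.637.
Resistance heating needs Ẇ_res = Q̇_H = 214000 W; the reversible heat pump needs only Ẇ_hp = Q̇_H/COP = 28020 W.
Saving = 214000 − 28020 = 186000 W.

190000 W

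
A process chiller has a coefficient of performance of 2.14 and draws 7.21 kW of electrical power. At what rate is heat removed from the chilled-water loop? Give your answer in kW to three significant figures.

15.4 kW

Q̇_C = COP × Ẇ = 2.14 × 7.210 = 15.43 kW.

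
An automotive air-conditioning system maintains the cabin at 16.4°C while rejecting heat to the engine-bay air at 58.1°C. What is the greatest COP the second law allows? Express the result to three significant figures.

6.94

In absolute terms T_C = 289.55 K and T_H = 331.25 K, so ΔT = 41.70 K.
For a reversible cycle, COP_Carnot = T_C/ΔT = 289.55/41.70 = 6.944.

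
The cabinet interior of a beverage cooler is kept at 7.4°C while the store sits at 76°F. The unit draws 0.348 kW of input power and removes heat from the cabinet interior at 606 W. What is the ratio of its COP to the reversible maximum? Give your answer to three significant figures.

0.106

Converting, Q̇_C = 606.0 W = 0.6060 kW, so COP_actual = Q̇_C/Ẇ = 0.6060/0.3480 = 1.741.
In absolute terms T_C = 280.55 K and T_H = 297.59 K, so ΔT = 17.04 K.
COP_Carnot = T_C/ΔT = 280.55/17.04 = 16.46.
η_II = COP_actual/COP_Carnot = 1.741/16.46 = 0.1058.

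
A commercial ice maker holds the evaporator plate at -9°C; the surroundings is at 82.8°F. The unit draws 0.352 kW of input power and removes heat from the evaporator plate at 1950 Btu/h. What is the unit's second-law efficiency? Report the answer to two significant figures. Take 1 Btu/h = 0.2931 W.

0.23

Converting, Q̇_C = 1950 Btu/h = 0.5715 kW, so COP_actual = Q̇_C/Ẇ = 0.5715/0.3520 = 1.624.
In absolute terms T_C = 264.15 K and T_H = 301.37 K, so ΔT = 37.22 K.
COP_Carnot = T_C/ΔT = 264.15/37.22 = 7.097.
η_II = COP_actual/COP_Carnot = 1.624/7.097 = 0.2288.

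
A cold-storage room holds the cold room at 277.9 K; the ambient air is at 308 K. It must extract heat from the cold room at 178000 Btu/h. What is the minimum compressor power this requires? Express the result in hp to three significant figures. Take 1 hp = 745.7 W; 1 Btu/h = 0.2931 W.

The reservoir spacing is ΔT = 308 − 277.9 = 30.10 K.
COP_Carnot = T_C/ΔT = 277.90/30.10 = 9.233.
Ẇ_min = Q̇/COP_Carnot = 178000/9.233 = 19280 Btu/h = 7.578 hp.

7.58 hp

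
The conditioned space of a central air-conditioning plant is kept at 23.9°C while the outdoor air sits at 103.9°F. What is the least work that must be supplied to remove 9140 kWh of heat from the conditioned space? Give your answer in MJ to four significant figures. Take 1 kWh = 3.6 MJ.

1777 MJ

In absolute terms T_C = 297.05 K and T_H = 313.09 K, so ΔT = 16.04 K.
The reversible limit is COP_R = T_C/ΔT = 18.51, so W_min = Q_C/COP = Q_C·ΔT/T_C.
W_min = 9140 × 16.04/297.05 = 493.7 kWh = 1777 MJ.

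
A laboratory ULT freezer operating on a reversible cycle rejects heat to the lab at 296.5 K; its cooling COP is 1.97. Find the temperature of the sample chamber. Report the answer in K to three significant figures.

For a Carnot refrigerator COP_R = T_C/(T_H − T_C), so T_C = COP·T_H/(1 + COP).
With T_H = 296.50 K, T_C = 1.97 × 296.50/2.970 = 196.67 K.

197 K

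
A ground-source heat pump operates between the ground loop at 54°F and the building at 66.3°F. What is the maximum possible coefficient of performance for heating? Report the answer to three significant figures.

42.8

In absolute terms T_C = 285.37 K and T_H = 292.21 K, so ΔT = 6.833 K.
For a reversible cycle, COP_Carnot = T_H/ΔT = 292.21/6.833 = 42.76.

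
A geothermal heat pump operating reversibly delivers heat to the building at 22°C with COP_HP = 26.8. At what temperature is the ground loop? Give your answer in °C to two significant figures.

COP_HP = T_H/(T_H − T_C) gives T_H − T_C = T_H/COP.
With T_H = 295.15 K, T_C = 295.15 × (1 − 1/26.8) = 284.14 K.
Converting, 284.14 K = 10.99°C.

11 °C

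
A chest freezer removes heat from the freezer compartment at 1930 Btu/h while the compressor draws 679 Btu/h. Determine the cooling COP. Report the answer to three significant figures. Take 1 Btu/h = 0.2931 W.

2.84

The first law gives Q̇_H = Q̇_C + Ẇ, so the three rates are Q̇_C = 1930, Q̇_H = 2609, Ẇ = 679.0 Btu/h.
COP_R = Q̇_C/Ẇ = 1930/679.0 = 2.842.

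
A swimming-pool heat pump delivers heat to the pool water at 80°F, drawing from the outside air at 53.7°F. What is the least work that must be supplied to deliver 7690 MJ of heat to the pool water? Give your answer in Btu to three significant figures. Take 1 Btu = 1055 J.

355000 Btu

In absolute terms T_C = 285.21 K and T_H = 299.82 K, so ΔT = 14.61 K.
The reversible limit is COP_HP = T_H/ΔT = 20.52, so W_min = Q_H/COP = Q_H·ΔT/T_H.
W_min = 7690 × 14.61/299.82 = 374.8 MJ = 355200 Btu.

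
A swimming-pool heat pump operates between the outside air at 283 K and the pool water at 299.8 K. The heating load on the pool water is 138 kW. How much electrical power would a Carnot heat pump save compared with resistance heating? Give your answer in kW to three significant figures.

130 kW

The reservoir spacing is ΔT = 299.8 − 283 = 16.80 K.
COP_Carnot = T_H/ΔT = 299.80/16.80 = 17.85.
Resistance heating needs Ẇ_res = Q̇_H = 138.0 kW; the reversible heat pump needs only Ẇ_hp = Q̇_H/COP = 7.733 kW.
Saving = 138.0 − 7.733 = 130.3 kW.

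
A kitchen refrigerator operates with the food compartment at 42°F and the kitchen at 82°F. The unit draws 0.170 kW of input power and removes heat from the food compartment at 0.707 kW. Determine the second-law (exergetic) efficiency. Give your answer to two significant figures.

COP_actual = Q̇_C/Ẇ = 0.7070/0.1700 = 4.159.
In absolute terms T_C = 278.71 K and T_H = 300.93 K, so ΔT = 22.22 K.
COP_Carnot = T_C/ΔT = 278.71/22.22 = 12.54.
η_II = COP_actual/COP_Carnot = 4.159/12.54 = 0.3316.

0.33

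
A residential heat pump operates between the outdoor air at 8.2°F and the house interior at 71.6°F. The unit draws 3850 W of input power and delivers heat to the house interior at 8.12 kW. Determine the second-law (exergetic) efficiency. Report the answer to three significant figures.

Converting, Q̇_H = 8.120 kW = 8120 W, so COP_actual = Q̇_H/Ẇ = 8120/3850 = 2.109.
In absolute terms T_C = 259.93 K and T_H = 295.15 K, so ΔT = 35.22 K.
COP_Carnot = T_H/ΔT = 295.15/35.22 = 8.380.
η_II = COP_actual/COP_Carnot = 2.109/8.380 = 0.2517.

0.252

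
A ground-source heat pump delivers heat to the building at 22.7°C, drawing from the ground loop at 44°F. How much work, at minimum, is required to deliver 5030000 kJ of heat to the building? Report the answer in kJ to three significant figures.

In absolute terms T_C = 279.82 K and T_H = 295.85 K, so ΔT = 16.03 K.
The reversible limit is COP_HP = T_H/ΔT = 18.45, so W_min = Q_H/COP = Q_H·ΔT/T_H.
W_min = 5030000 × 16.03/295.85 = 272600 kJ.

273000 kJ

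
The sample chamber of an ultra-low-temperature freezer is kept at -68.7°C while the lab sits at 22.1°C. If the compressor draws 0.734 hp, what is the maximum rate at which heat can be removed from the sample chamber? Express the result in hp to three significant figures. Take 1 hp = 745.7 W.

In absolute terms T_C = 204.45 K and T_H = 295.25 K, so ΔT = 90.80 K.
COP_Carnot = T_C/ΔT = 204.45/90.80 = 2.252.
Q̇_max = COP_Carnot × Ẇ = 2.252 × 0.7340 hp = 1.653 hp.

1.65 hp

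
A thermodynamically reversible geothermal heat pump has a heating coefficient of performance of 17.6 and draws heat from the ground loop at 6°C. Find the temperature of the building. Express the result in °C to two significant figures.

23 °C

COP_HP = T_H/(T_H − T_C) rearranges to T_H = COP·T_C/(COP − 1).
With T_C = 279.15 K, T_H = 17.6 × 279.15/16.60 = 295.97 K.
Converting, 295.97 K = 22.82°C.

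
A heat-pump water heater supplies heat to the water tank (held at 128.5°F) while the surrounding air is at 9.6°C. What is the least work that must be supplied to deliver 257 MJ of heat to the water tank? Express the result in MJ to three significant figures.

In absolute terms T_C = 282.75 K and T_H = 326.76 K, so ΔT = 44.01 K.
The reversible limit is COP_HP = T_H/ΔT = 7.425, so W_min = Q_H/COP = Q_H·ΔT/T_H.
W_min = 257.0 × 44.01/326.76 = 34.62 MJ.

34.6 MJ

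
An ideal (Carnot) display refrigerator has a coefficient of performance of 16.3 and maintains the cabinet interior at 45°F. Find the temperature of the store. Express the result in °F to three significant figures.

76.0 °F

COP_R = T_C/(T_H − T_C) gives T_H − T_C = T_C/COP.
With T_C = 280.37 K, T_H = 280.37 × (1 + 1/16.3) = 297.57 K.
Converting, 297.57 K = 75.96°F.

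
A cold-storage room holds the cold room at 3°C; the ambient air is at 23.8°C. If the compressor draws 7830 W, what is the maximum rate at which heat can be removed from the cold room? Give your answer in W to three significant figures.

104000 W

In absolute terms T_C = 276.15 K and T_H = 296.95 K, so ΔT = 20.80 K.
COP_Carnot = T_C/ΔT = 276.15/20.80 = 13.28.
Q̇_max = COP_Carnot × Ẇ = 13.28 × 7830 W = 104000 W.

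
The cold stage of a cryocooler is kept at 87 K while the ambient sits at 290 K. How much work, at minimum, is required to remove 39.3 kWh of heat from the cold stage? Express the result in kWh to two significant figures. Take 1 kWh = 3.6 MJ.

The reservoir spacing is ΔT = 290 − 87 = 203.0 K.
The reversible limit is COP_R = T_C/ΔT = 0.4286, so W_min = Q_C/COP = Q_C·ΔT/T_C.
W_min = 39.30 × 203.0/87.00 = 91.70 kWh.

92 kWh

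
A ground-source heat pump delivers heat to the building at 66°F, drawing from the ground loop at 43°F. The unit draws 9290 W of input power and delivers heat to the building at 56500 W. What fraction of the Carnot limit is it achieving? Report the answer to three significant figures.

0.266

COP_actual = Q̇_H/Ẇ = 56500/9290 = 6.082.
In absolute terms T_C = 279.26 K and T_H = 292.04 K, so ΔT = 12.78 K.
COP_Carnot = T_H/ΔT = 292.04/12.78 = 22.86.
η_II = COP_actual/COP_Carnot = 6.082/22.86 = 0.2661.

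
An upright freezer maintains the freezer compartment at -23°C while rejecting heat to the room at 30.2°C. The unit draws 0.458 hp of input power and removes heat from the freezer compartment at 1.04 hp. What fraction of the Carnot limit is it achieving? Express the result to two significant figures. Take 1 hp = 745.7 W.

COP_actual = Q̇_C/Ẇ = 1.040/0.4580 = 2.271.
In absolute terms T_C = 250.15 K and T_H = 303.35 K, so ΔT = 53.20 K.
COP_Carnot = T_C/ΔT = 250.15/53.20 = 4.702.
η_II = COP_actual/COP_Carnot = 2.271/4.702 = 0.4829.

0.48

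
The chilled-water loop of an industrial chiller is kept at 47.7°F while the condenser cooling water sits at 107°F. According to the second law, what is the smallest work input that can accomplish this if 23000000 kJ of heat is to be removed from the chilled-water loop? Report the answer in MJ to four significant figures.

2688 MJ

In absolute terms T_C = 281.87 K and T_H = 314.82 K, so ΔT = 32.94 K.
The reversible limit is COP_R = T_C/ΔT = 8.556, so W_min = Q_C/COP = Q_C·ΔT/T_C.
W_min = 23000000 × 32.94/281.87 = 2688000 kJ = 2688 MJ.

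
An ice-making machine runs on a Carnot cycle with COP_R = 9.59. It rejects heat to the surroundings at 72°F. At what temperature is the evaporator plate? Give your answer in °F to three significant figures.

For a Carnot refrigerator COP_R = T_C/(T_H − T_C), so T_C = COP·T_H/(1 + COP).
With T_H = 295.37 K, T_C = 9.59 × 295.37/10.59 = 267.48 K.
Converting, 267.48 K = 21.80°F.

21.8 °F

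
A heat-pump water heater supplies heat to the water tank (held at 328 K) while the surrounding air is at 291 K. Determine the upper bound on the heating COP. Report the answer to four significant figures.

8.865

The reservoir spacing is ΔT = 328 − 291 = 37.00 K.
For a reversible cycle, COP_Carnot = T_H/ΔT = 328.00/37.00 = 8.865.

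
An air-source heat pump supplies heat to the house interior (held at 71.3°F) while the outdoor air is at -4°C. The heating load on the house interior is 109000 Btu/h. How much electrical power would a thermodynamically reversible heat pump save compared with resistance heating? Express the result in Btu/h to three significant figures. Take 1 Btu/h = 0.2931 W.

In absolute terms T_C = 269.15 K and T_H = 294.98 K, so ΔT = 25.83 K.
COP_Carnot = T_H/ΔT = 294.98/25.83 = 11.42.
Resistance heating needs Ẇ_res = Q̇_H = 109000 Btu/h; the reversible heat pump needs only Ẇ_hp = Q̇_H/COP = 9546 Btu/h.
Saving = 109000 − 9546 = 99450 Btu/h.

99500 Btu/h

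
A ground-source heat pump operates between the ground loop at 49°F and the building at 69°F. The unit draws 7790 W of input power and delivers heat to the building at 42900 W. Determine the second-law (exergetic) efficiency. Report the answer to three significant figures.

COP_actual = Q̇_H/Ẇ = 42900/7790 = 5.507.
In absolute terms T_C = 282.59 K and T_H = 293.71 K, so ΔT = 11.11 K.
COP_Carnot = T_H/ΔT = 293.71/11.11 = 26.43.
η_II = COP_actual/COP_Carnot = 5.507/26.43 = 0.2083.

0.208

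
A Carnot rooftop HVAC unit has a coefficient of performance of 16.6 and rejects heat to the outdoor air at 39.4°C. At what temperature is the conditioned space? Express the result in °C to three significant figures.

For a Carnot refrigerator COP_R = T_C/(T_H − T_C), so T_C = COP·T_H/(1 + COP).
With T_H = 312.55 K, T_C = 16.6 × 312.55/17.60 = 294.79 K.
Converting, 294.79 K = 21.64°C.

21.6 °C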